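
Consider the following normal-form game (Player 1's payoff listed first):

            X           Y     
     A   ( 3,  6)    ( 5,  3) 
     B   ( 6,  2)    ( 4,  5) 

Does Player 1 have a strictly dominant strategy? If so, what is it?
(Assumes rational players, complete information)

No strictly dominant strategy exists for Player 1

Work:
A strategy strictly dominates another if it gives a strictly higher payoff against every opponent action. Compare each pair of P1's strategies column-by-column:
  A vs B: [3 vs 6, 5 vs 4] → A does not strictly dominate B (column X: 3 ≤ 6)
  B vs A: [6 vs 3, 4 vs 5] → B does not strictly dominate A (column Y: 4 ≤ 5)
No single strategy strictly dominates all others → no strictly dominant strategy.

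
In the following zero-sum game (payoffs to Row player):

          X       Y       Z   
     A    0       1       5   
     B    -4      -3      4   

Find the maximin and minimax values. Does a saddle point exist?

Maximin = 0, Minimax = 0, Saddle: True

Work:
Row minimums: [0, -4] → maximin = 0
Column maximums: [0, 1, 5] → minimax = 0
Saddle point exists! Game value = 0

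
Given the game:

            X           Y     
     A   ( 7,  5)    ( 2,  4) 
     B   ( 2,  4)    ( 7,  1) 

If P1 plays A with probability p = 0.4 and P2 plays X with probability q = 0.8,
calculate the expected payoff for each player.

E[P1] = 4.2, E[P2] = 3.96

Work:
E[P1] = p·q·π₁(A,X) + p·(1-q)·π₁(A,Y) + (1-p)·q·π₁(B,X) + (1-p)·(1-q)·π₁(B,Y)
= 0.4·0.8·7 + 0.4·0.2·2 + 0.6·0.8·2 + 0.6·0.2·7
= 4.2

E[P2] = 3.96 (similar calculation)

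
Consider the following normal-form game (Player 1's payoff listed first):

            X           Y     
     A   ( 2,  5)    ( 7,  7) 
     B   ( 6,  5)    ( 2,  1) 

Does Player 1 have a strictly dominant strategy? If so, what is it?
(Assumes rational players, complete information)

No strictly dominant strategy exists for Player 1

Work:
A strategy strictly dominates another if it gives a strictly higher payoff against every opponent action. Compare each pair of P1's strategies column-by-column:
  A vs B: [2 vs 6, 7 vs 2] → A does not strictly dominate B (column X: 2 ≤ 6)
  B vs A: [6 vs 2, 2 vs 7] → B does not strictly dominate A (column Y: 2 ≤ 7)
No single strategy strictly dominates all others → no strictly dominant strategy.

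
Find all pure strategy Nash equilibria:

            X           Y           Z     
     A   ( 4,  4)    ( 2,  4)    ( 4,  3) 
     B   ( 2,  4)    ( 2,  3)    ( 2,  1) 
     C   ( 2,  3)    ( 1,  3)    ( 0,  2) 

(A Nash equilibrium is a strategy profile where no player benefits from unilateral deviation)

Nash equilibrium: (A, X), (A, Y)

Work:
Best responses:
  P1 vs X: payoffs [4, 2, 2] → best response A (payoff 4)
  P1 vs Y: payoffs [2, 2, 1] → best response A/B (payoff 2)
  P1 vs Z: payoffs [4, 2, 0] → best response A (payoff 4)
  P2 vs A: payoffs [4, 4, 3] → best response X/Y (payoff 4)
  P2 vs B: payoffs [4, 3, 1] → best response X (payoff 4)
  P2 vs C: payoffs [3, 3, 2] → best response X/Y (payoff 3)
Mutual best responses: (A,X), (A,Y) → Nash equilibria.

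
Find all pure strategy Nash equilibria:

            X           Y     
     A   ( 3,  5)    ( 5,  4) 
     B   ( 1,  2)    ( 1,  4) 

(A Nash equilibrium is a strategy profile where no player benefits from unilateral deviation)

Nash equilibrium: (A, X)

Work:
Best responses:
  P1 vs X: payoffs [3, 1] → best response A (payoff 3)
  P1 vs Y: payoffs [5, 1] → best response A (payoff 5)
  P2 vs A: payoffs [5, 4] → best response X (payoff 5)
  P2 vs B: payoffs [2, 4] → best response Y (payoff 4)
Mutual best responses: (A,X) → Nash equilibria.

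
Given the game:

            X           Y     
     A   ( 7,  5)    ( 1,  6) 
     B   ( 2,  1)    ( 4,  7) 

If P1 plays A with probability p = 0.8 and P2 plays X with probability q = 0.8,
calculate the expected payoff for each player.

E[P1] = 5.12, E[P2] = 4.6

Work:
E[P1] = p·q·π₁(A,X) + p·(1-q)·π₁(A,Y) + (1-p)·q·π₁(B,X) + (1-p)·(1-q)·π₁(B,Y)
= 0.8·0.8·7 + 0.8·0.2·1 + 0.2·0.8·2 + 0.2·0.2·4
= 5.12

E[P2] = 4.6 (similar calculation)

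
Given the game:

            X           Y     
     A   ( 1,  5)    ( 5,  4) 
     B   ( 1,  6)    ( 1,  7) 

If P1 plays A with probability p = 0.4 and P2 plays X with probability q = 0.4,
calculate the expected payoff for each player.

E[P1] = 1.96, E[P2] = 5.72

Work:
E[P1] = p·q·π₁(A,X) + p·(1-q)·π₁(A,Y) + (1-p)·q·π₁(B,X) + (1-p)·(1-q)·π₁(B,Y)
= 0.4·0.4·1 + 0.4·0.6·5 + 0.6·0.4·1 + 0.6·0.6·1
= 1.96

E[P2] = 5.72 (similar calculation)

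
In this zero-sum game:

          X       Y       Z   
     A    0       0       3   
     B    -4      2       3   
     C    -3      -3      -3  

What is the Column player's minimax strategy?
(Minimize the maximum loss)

Column should play X, value = 0

Work:
Column player minimizes Row's maximum payoff:
Column X: max payoff to Row = 0
Column Y: max payoff to Row = 2
Column Z: max payoff to Row = 3
Minimum is 0, achieved by column X.
Minimax strategy: X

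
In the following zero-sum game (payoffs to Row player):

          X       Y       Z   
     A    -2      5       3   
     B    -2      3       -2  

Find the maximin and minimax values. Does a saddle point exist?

Maximin = -2, Minimax = -2, Saddle: True

Work:
Row minimums: [-2, -2] → maximin = -2
Column maximums: [-2, 5, 3] → minimax = -2
Saddle point exists! Game value = -2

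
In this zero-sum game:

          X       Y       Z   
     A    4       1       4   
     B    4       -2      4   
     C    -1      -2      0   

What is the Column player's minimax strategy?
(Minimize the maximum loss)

Column should play Y, value = 1

Work:
Column player minimizes Row's maximum payoff:
Column X: max payoff to Row = 4
Column Y: max payoff to Row = 1
Column Z: max payoff to Row = 4
Minimum is 1, achieved by column Y.
Minimax strategy: Y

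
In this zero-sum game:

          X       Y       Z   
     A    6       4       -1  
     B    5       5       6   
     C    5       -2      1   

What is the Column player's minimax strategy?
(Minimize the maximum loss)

Column should play Y, value = 5

Work:
Column player minimizes Row's maximum payoff:
Column X: max payoff to Row = 6
Column Y: max payoff to Row = 5
Column Z: max payoff to Row = 6
Minimum is 5, achieved by column Y.
Minimax strategy: Y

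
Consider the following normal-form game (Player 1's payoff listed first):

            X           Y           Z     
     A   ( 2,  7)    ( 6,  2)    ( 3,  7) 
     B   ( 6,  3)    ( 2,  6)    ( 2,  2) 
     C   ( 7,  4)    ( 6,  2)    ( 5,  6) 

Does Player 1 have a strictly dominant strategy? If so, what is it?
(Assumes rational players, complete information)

No strictly dominant strategy exists for Player 1

Work:
A strategy strictly dominates another if it gives a strictly higher payoff against every opponent action. Compare each pair of P1's strategies column-by-column:
  A vs B: [2 vs 6, 6 vs 2, 3 vs 2] → A does not strictly dominate B (column X: 2 ≤ 6)
  A vs C: [2 vs 7, 6 vs 6, 3 vs 5] → A does not strictly dominate C (column X: 2 ≤ 7)
  B vs A: [6 vs 2, 2 vs 6, 2 vs 3] → B does not strictly dominate A (column Y: 2 ≤ 6)
  B vs C: [6 vs 7, 2 vs 6, 2 vs 5] → B does not strictly dominate C (column X: 6 ≤ 7)
  C vs A: [7 vs 2, 6 vs 6, 5 vs 3] → C does not strictly dominate A (column Y: 6 ≤ 6)
  C vs B: [7 vs 6, 6 vs 2, 5 vs 2] → C strictly dominates B
No single strategy strictly dominates all others → no strictly dominant strategy.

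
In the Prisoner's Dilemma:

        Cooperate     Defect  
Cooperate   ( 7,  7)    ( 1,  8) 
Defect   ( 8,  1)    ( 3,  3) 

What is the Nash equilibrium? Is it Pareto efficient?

(Defect, Defect) is NE; not Pareto efficient

Work:
Defect dominates Cooperate for both players:
If P2 cooperates: Defect (8) > Cooperate (7)
If P2 defects: Defect (3) > Cooperate (1)
NE: (Defect, Defect) with payoff (3, 3)
But (Cooperate, Cooperate) = (7, 7) Pareto dominates (3, 3)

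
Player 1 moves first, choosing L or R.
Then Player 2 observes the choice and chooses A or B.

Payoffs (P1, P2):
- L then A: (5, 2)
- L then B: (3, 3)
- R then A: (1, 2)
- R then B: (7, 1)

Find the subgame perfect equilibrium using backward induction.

P1 plays L, P2 plays B after L and A after R; Payoff (3, 3)

Work:
Backward induction:
After L: P2 chooses B → P1 gets 3
After R: P2 chooses A → P1 gets 1
P1 chooses L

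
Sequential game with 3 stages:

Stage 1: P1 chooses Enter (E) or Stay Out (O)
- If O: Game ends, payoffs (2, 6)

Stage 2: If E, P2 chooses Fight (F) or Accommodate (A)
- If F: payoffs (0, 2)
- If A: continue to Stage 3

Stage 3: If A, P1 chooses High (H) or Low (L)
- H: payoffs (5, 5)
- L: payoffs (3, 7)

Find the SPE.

SPE: (E, A, H); Outcome (5, 5)

Work:
Stage 3: P1 chooses H (5 vs 3)
Stage 2: P2: F->2, A->5 (anticipating H). Choose A
Stage 1: P1: O->2, E->5 (anticipating A, H). Choose E
SPE path: E -> A -> H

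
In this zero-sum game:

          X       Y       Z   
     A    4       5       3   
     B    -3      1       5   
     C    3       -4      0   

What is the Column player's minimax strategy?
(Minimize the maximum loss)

Column should play X, value = 4

Work:
Column player minimizes Row's maximum payoff:
Column X: max payoff to Row = 4
Column Y: max payoff to Row = 5
Column Z: max payoff to Row = 5
Minimum is 4, achieved by column X.
Minimax strategy: X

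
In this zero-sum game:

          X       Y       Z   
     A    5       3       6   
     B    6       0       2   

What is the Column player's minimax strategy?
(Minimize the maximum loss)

Column should play Y, value = 3

Work:
Column player minimizes Row's maximum payoff:
Column X: max payoff to Row = 6
Column Y: max payoff to Row = 3
Column Z: max payoff to Row = 6
Minimum is 3, achieved by column Y.
Minimax strategy: Y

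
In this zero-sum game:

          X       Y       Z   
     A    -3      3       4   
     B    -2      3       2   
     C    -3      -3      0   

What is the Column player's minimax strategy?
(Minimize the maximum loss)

Column should play X, value = -2

Work:
Column player minimizes Row's maximum payoff:
Column X: max payoff to Row = -2
Column Y: max payoff to Row = 3
Column Z: max payoff to Row = 4
Minimum is -2, achieved by column X.
Minimax strategy: X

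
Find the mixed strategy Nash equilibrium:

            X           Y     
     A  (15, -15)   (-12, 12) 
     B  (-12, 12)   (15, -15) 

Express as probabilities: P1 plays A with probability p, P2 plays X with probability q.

p = 0.5, q = 0.5

Work:
Find probabilities that make opponent indifferent:
P2 chooses q to make P1 indifferent between A and B
P1 chooses p to make P2 indifferent between X and Y
Mixed NE: P1 plays (A: 0.5, B: 0.5), P2 plays (X: 0.5, Y: 0.5)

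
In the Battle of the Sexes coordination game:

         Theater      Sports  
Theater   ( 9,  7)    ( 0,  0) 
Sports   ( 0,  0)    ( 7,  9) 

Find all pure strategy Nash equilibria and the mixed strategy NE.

Pure NE: (Theater, Theater) and (Sports, Sports); Mixed NE: p = 0.5625, q = 0.4375

Work:
Check pure NE:
(Theater, Theater): (9, 7) - no unilateral deviation beneficial
(Sports, Sports): (7, 9) - no unilateral deviation beneficial
Mixed NE: P1 plays Theater with p = 0.5625, P2 plays Theater with q = 0.4375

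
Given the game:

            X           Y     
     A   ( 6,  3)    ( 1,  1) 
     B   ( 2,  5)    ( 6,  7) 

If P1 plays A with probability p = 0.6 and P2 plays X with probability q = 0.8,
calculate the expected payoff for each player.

E[P1] = 4.12, E[P2] = 3.72

Work:
E[P1] = p·q·π₁(A,X) + p·(1-q)·π₁(A,Y) + (1-p)·q·π₁(B,X) + (1-p)·(1-q)·π₁(B,Y)
= 0.6·0.8·6 + 0.6·0.2·1 + 0.4·0.8·2 + 0.4·0.2·6
= 4.12

E[P2] = 3.72 (similar calculation)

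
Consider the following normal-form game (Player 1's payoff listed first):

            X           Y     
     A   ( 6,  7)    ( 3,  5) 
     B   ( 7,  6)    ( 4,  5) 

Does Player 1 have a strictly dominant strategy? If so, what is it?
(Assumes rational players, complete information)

Yes, Player 1's strictly dominant strategy is B

Work:
A strategy strictly dominates another if it gives a strictly higher payoff against every opponent action. Compare each pair of P1's strategies column-by-column:
  A vs B: [6 vs 7, 3 vs 4] → A does not strictly dominate B (column X: 6 ≤ 7)
  B vs A: [7 vs 6, 4 vs 3] → B strictly dominates A
B strictly dominates every other strategy → strictly dominant.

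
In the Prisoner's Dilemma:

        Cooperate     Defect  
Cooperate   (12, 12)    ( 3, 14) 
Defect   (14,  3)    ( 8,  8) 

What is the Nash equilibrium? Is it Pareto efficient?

(Defect, Defect) is NE; not Pareto efficient

Work:
Defect dominates Cooperate for both players:
If P2 cooperates: Defect (14) > Cooperate (12)
If P2 defects: Defect (8) > Cooperate (3)
NE: (Defect, Defect) with payoff (8, 8)
But (Cooperate, Cooperate) = (12, 12) Pareto dominates (8, 8)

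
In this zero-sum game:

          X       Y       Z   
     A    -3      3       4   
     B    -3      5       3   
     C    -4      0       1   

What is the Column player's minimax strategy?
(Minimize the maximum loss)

Column should play X, value = -3

Work:
Column player minimizes Row's maximum payoff:
Column X: max payoff to Row = -3
Column Y: max payoff to Row = 5
Column Z: max payoff to Row = 4
Minimum is -3, achieved by column X.
Minimax strategy: X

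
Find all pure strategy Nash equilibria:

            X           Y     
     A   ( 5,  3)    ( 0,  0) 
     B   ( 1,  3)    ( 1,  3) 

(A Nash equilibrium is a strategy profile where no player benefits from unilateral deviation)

Nash equilibrium: (A, X), (B, Y)

Work:
Best responses:
  P1 vs X: payoffs [5, 1] → best response A (payoff 5)
  P1 vs Y: payoffs [0, 1] → best response B (payoff 1)
  P2 vs A: payoffs [3, 0] → best response X (payoff 3)
  P2 vs B: payoffs [3, 3] → best response X/Y (payoff 3)
Mutual best responses: (A,X), (B,Y) → Nash equilibria.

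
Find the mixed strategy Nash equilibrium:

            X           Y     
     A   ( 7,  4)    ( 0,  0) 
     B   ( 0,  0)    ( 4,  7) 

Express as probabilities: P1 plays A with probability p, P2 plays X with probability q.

p = 0.6364, q = 0.3636

Work:
Find probabilities that make opponent indifferent:
P2 chooses q to make P1 indifferent between A and B
P1 chooses p to make P2 indifferent between X and Y
Mixed NE: P1 plays (A: 0.6364, B: 0.3636), P2 plays (X: 0.3636, Y: 0.6364)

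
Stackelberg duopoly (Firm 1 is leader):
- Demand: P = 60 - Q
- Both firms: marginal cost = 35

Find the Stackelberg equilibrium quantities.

q₁* (leader) = 12.5, q₂* (follower) = 6.25

Work:
Follower's reaction: q₂ = (a - c - q₁)/2
Leader substitutes: π₁ = q₁·(a - q₁ - (a-c-q₁)/2 - c)
FOC: q₁* = (60 - 35)/2 = 12.50
Then: q₂* = (60 - 35 - 12.5)/2 = 6.25
Leader has first-mover advantage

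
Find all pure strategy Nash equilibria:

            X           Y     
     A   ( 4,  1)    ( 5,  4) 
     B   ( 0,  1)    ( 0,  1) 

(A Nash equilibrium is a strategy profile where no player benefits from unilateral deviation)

Nash equilibrium: (A, Y)

Work:
Best responses:
  P1 vs X: payoffs [4, 0] → best response A (payoff 4)
  P1 vs Y: payoffs [5, 0] → best response A (payoff 5)
  P2 vs A: payoffs [1, 4] → best response Y (payoff 4)
  P2 vs B: payoffs [1, 1] → best response X/Y (payoff 1)
Mutual best responses: (A,Y) → Nash equilibria.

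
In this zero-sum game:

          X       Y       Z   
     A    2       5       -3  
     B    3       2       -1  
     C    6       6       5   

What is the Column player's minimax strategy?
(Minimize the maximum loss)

Column should play Z, value = 5

Work:
Column player minimizes Row's maximum payoff:
Column X: max payoff to Row = 6
Column Y: max payoff to Row = 6
Column Z: max payoff to Row = 5
Minimum is 5, achieved by column Z.
Minimax strategy: Z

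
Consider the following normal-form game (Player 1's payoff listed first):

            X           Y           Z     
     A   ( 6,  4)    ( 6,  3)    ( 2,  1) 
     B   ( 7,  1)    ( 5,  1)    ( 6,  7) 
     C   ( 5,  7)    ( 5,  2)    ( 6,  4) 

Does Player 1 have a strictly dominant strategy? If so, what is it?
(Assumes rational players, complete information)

No strictly dominant strategy exists for Player 1

Work:
A strategy strictly dominates another if it gives a strictly higher payoff against every opponent action. Compare each pair of P1's strategies column-by-column:
  A vs B: [6 vs 7, 6 vs 5, 2 vs 6] → A does not strictly dominate B (column X: 6 ≤ 7)
  A vs C: [6 vs 5, 6 vs 5, 2 vs 6] → A does not strictly dominate C (column Z: 2 ≤ 6)
  B vs A: [7 vs 6, 5 vs 6, 6 vs 2] → B does not strictly dominate A (column Y: 5 ≤ 6)
  B vs C: [7 vs 5, 5 vs 5, 6 vs 6] → B does not strictly dominate C (column Y: 5 ≤ 5)
  C vs A: [5 vs 6, 5 vs 6, 6 vs 2] → C does not strictly dominate A (column X: 5 ≤ 6)
  C vs B: [5 vs 7, 5 vs 5, 6 vs 6] → C does not strictly dominate B (column X: 5 ≤ 7)
No single strategy strictly dominates all others → no strictly dominant strategy.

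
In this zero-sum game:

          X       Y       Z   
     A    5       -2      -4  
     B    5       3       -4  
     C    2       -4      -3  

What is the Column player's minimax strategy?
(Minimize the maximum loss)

Column should play Z, value = -3

Work:
Column player minimizes Row's maximum payoff:
Column X: max payoff to Row = 5
Column Y: max payoff to Row = 3
Column Z: max payoff to Row = -3
Minimum is -3, achieved by column Z.
Minimax strategy: Z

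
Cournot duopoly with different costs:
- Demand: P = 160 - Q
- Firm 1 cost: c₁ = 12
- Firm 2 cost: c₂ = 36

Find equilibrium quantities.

q₁* = 57.33, q₂* = 33.33

Work:
Reaction: q₁ = (160 - 12 - q₂)/2
Reaction: q₂ = (160 - 36 - q₁)/2
Solve simultaneously:
q₁* = (160 - 2×12 + 36)/3 = 57.33
q₂* = (160 - 2×36 + 12)/3 = 33.33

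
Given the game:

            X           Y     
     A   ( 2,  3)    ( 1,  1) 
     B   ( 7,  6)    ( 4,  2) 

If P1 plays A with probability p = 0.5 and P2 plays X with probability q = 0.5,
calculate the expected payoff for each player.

E[P1] = 3.5, E[P2] = 3.0

Work:
E[P1] = p·q·π₁(A,X) + p·(1-q)·π₁(A,Y) + (1-p)·q·π₁(B,X) + (1-p)·(1-q)·π₁(B,Y)
= 0.5·0.5·2 + 0.5·0.5·1 + 0.5·0.5·7 + 0.5·0.5·4
= 3.5

E[P2] = 3.0 (similar calculation)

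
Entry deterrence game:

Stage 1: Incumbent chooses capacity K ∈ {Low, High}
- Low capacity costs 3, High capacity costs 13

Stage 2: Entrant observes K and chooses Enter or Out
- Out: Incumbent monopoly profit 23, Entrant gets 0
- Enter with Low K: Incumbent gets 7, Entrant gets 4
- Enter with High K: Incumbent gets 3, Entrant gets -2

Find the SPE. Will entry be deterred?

SPE: (High, Enter|Low, Out|High); Entry deterred. Incumbent net profit = 10

Work:
After Low K: Entrant enters (4 > 0)
After High K: Entrant stays out (-2 < 0)
Incumbent: Low → 7−3=4, High → 23−13=10
Incumbent chooses High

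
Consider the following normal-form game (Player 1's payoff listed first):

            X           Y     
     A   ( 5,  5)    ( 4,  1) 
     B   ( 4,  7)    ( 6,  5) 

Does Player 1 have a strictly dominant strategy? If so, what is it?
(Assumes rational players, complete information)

No strictly dominant strategy exists for Player 1

Work:
A strategy strictly dominates another if it gives a strictly higher payoff against every opponent action. Compare each pair of P1's strategies column-by-column:
  A vs B: [5 vs 4, 4 vs 6] → A does not strictly dominate B (column Y: 4 ≤ 6)
  B vs A: [4 vs 5, 6 vs 4] → B does not strictly dominate A (column X: 4 ≤ 5)
No single strategy strictly dominates all others → no strictly dominant strategy.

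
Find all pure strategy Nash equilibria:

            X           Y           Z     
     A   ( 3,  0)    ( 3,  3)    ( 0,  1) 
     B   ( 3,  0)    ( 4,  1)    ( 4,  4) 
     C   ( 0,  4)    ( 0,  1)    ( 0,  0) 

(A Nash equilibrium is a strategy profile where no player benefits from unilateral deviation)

Nash equilibrium: (B, Z)

Work:
Best responses:
  P1 vs X: payoffs [3, 3, 0] → best response A/B (payoff 3)
  P1 vs Y: payoffs [3, 4, 0] → best response B (payoff 4)
  P1 vs Z: payoffs [0, 4, 0] → best response B (payoff 4)
  P2 vs A: payoffs [0, 3, 1] → best response Y (payoff 3)
  P2 vs B: payoffs [0, 1, 4] → best response Z (payoff 4)
  P2 vs C: payoffs [4, 1, 0] → best response X (payoff 4)
Mutual best responses: (B,Z) → Nash equilibria.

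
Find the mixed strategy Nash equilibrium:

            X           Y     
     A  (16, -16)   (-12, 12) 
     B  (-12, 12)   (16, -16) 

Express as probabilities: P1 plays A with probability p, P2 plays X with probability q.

p = 0.5, q = 0.5

Work:
Find probabilities that make opponent indifferent:
P2 chooses q to make P1 indifferent between A and B
P1 chooses p to make P2 indifferent between X and Y
Mixed NE: P1 plays (A: 0.5, B: 0.5), P2 plays (X: 0.5, Y: 0.5)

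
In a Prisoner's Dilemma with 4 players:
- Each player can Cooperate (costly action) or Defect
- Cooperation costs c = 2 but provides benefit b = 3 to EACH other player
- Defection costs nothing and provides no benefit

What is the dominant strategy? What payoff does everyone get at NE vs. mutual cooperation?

Dominant: Defect; NE payoff = 0; Coop payoff = 7

Work:
Defect dominates (saves cost c = 2, benefit to others is external)
NE: All defect → everyone gets 0
If all cooperate: each receives (3)×3 - 2 = 7
Social dilemma: 7 > 0 but NE gives 0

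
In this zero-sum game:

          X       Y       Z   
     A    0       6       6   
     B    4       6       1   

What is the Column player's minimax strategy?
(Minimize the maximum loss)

Column should play X, value = 4

Work:
Column player minimizes Row's maximum payoff:
Column X: max payoff to Row = 4
Column Y: max payoff to Row = 6
Column Z: max payoff to Row = 6
Minimum is 4, achieved by column X.
Minimax strategy: X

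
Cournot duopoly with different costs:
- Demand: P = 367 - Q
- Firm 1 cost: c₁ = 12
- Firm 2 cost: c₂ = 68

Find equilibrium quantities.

q₁* = 137.0, q₂* = 81.0

Work:
Reaction: q₁ = (367 - 12 - q₂)/2
Reaction: q₂ = (367 - 68 - q₁)/2
Solve simultaneously:
q₁* = (367 - 2×12 + 68)/3 = 137.0
q₂* = (367 - 2×68 + 12)/3 = 81.0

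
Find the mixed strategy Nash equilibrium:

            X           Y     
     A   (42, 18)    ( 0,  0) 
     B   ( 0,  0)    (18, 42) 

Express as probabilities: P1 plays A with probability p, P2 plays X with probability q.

p = 0.7, q = 0.3

Work:
Find probabilities that make opponent indifferent:
P2 chooses q to make P1 indifferent between A and B
P1 chooses p to make P2 indifferent between X and Y
Mixed NE: P1 plays (A: 0.7, B: 0.3), P2 plays (X: 0.3, Y: 0.7)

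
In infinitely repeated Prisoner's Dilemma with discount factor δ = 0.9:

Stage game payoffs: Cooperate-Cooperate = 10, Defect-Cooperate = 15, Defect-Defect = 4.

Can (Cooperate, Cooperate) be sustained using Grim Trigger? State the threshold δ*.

δ* = 0.4545; since δ = 0.9 ≥ 0.4545, cooperation can be sustained

Work:
For Grim Trigger:
Cooperate forever: 10/(1-δ)
Defect then punished: 15 + 4·δ/(1-δ)
Need: 10/(1-δ) ≥ 15 + 4·δ/(1-δ)
Solving: δ ≥ (T-R)/(T-P) = (15-10)/(15-4) = 0.4545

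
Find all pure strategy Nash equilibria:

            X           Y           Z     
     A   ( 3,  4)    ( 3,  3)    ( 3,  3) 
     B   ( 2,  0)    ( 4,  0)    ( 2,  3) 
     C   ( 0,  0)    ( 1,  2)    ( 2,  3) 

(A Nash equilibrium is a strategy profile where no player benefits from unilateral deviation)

Nash equilibrium: (A, X)

Work:
Best responses:
  P1 vs X: payoffs [3, 2, 0] → best response A (payoff 3)
  P1 vs Y: payoffs [3, 4, 1] → best response B (payoff 4)
  P1 vs Z: payoffs [3, 2, 2] → best response A (payoff 3)
  P2 vs A: payoffs [4, 3, 3] → best response X (payoff 4)
  P2 vs B: payoffs [0, 0, 3] → best response Z (payoff 3)
  P2 vs C: payoffs [0, 2, 3] → best response Z (payoff 3)
Mutual best responses: (A,X) → Nash equilibria.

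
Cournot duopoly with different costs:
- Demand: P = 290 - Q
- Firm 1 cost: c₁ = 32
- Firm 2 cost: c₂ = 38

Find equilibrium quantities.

q₁* = 88.0, q₂* = 82.0

Work:
Reaction: q₁ = (290 - 32 - q₂)/2
Reaction: q₂ = (290 - 38 - q₁)/2
Solve simultaneously:
q₁* = (290 - 2×32 + 38)/3 = 88.0
q₂* = (290 - 2×38 + 32)/3 = 82.0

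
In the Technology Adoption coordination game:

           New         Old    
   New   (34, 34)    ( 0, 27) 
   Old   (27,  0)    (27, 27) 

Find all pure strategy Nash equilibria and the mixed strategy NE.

Pure NE: (New, New) and (Old, Old); Mixed NE: p = 0.7941, q = 0.7941

Work:
Check pure NE:
(New, New): (34, 34) - no unilateral deviation beneficial
(Old, Old): (27, 27) - no unilateral deviation beneficial
Mixed NE: P1 plays New with p = 0.7941, P2 plays New with q = 0.7941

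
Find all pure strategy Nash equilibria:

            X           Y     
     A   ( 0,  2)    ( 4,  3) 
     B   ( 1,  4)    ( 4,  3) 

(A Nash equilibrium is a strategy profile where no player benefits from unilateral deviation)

Nash equilibrium: (A, Y), (B, X)

Work:
Best responses:
  P1 vs X: payoffs [0, 1] → best response B (payoff 1)
  P1 vs Y: payoffs [4, 4] → best response A/B (payoff 4)
  P2 vs A: payoffs [2, 3] → best response Y (payoff 3)
  P2 vs B: payoffs [4, 3] → best response X (payoff 4)
Mutual best responses: (A,Y), (B,X) → Nash equilibria.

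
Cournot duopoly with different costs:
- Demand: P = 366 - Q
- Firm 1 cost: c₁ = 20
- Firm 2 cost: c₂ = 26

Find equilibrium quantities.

q₁* = 117.33, q₂* = 111.33

Work:
Reaction: q₁ = (366 - 20 - q₂)/2
Reaction: q₂ = (366 - 26 - q₁)/2
Solve simultaneously:
q₁* = (366 - 2×20 + 26)/3 = 117.33
q₂* = (366 - 2×26 + 20)/3 = 111.33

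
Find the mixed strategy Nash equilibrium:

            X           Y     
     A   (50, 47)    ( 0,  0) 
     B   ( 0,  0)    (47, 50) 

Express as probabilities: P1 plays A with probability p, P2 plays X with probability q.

p = 0.5155, q = 0.4845

Work:
Find probabilities that make opponent indifferent:
P2 chooses q to make P1 indifferent between A and B
P1 chooses p to make P2 indifferent between X and Y
Mixed NE: P1 plays (A: 0.5155, B: 0.4845), P2 plays (X: 0.4845, Y: 0.5155)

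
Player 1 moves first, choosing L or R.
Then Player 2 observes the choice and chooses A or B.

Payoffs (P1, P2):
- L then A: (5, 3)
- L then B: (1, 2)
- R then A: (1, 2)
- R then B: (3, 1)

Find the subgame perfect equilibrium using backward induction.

P1 plays L, P2 plays A after L and A after R; Payoff (5, 3)

Work:
Backward induction:
After L: P2 chooses A → P1 gets 5
After R: P2 chooses A → P1 gets 1
P1 chooses L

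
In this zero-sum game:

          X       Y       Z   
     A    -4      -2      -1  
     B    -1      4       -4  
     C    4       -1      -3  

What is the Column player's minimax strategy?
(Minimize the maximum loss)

Column should play Z, value = -1

Work:
Column player minimizes Row's maximum payoff:
Column X: max payoff to Row = 4
Column Y: max payoff to Row = 4
Column Z: max payoff to Row = -1
Minimum is -1, achieved by column Z.
Minimax strategy: Z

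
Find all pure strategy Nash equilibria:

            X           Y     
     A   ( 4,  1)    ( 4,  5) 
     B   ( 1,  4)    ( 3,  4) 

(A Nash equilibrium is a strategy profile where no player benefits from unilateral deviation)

Nash equilibrium: (A, Y)

Work:
Best responses:
  P1 vs X: payoffs [4, 1] → best response A (payoff 4)
  P1 vs Y: payoffs [4, 3] → best response A (payoff 4)
  P2 vs A: payoffs [1, 5] → best response Y (payoff 5)
  P2 vs B: payoffs [4, 4] → best response X/Y (payoff 4)
Mutual best responses: (A,Y) → Nash equilibria.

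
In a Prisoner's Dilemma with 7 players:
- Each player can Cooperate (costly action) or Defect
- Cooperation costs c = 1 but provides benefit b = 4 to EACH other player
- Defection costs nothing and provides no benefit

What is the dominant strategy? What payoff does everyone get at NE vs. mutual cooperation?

Dominant: Defect; NE payoff = 0; Coop payoff = 23

Work:
Defect dominates (saves cost c = 1, benefit to others is external)
NE: All defect → everyone gets 0
If all cooperate: each receives (6)×4 - 1 = 23
Social dilemma: 23 > 0 but NE gives 0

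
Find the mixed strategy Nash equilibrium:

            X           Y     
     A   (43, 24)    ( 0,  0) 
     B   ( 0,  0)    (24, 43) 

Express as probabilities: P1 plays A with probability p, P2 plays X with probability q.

p = 0.6418, q = 0.3582

Work:
Find probabilities that make opponent indifferent:
P2 chooses q to make P1 indifferent between A and B
P1 chooses p to make P2 indifferent between X and Y
Mixed NE: P1 plays (A: 0.6418, B: 0.3582), P2 plays (X: 0.3582, Y: 0.6418)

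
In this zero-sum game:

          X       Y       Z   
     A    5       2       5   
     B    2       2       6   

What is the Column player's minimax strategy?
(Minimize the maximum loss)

Column should play Y, value = 2

Work:
Column player minimizes Row's maximum payoff:
Column X: max payoff to Row = 5
Column Y: max payoff to Row = 2
Column Z: max payoff to Row = 6
Minimum is 2, achieved by column Y.
Minimax strategy: Y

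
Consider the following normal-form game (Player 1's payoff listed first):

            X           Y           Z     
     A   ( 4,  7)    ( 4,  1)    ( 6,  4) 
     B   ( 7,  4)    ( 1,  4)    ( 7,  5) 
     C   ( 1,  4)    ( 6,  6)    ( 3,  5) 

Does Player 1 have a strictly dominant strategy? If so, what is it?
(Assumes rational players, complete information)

No strictly dominant strategy exists for Player 1

Work:
A strategy strictly dominates another if it gives a strictly higher payoff against every opponent action. Compare each pair of P1's strategies column-by-column:
  A vs B: [4 vs 7, 4 vs 1, 6 vs 7] → A does not strictly dominate B (column X: 4 ≤ 7)
  A vs C: [4 vs 1, 4 vs 6, 6 vs 3] → A does not strictly dominate C (column Y: 4 ≤ 6)
  B vs A: [7 vs 4, 1 vs 4, 7 vs 6] → B does not strictly dominate A (column Y: 1 ≤ 4)
  B vs C: [7 vs 1, 1 vs 6, 7 vs 3] → B does not strictly dominate C (column Y: 1 ≤ 6)
  C vs A: [1 vs 4, 6 vs 4, 3 vs 6] → C does not strictly dominate A (column X: 1 ≤ 4)
  C vs B: [1 vs 7, 6 vs 1, 3 vs 7] → C does not strictly dominate B (column X: 1 ≤ 7)
No single strategy strictly dominates all others → no strictly dominant strategy.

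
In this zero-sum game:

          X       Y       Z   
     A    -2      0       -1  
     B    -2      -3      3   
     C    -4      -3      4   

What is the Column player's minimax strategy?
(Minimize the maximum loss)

Column should play X, value = -2

Work:
Column player minimizes Row's maximum payoff:
Column X: max payoff to Row = -2
Column Y: max payoff to Row = 0
Column Z: max payoff to Row = 4
Minimum is -2, achieved by column X.
Minimax strategy: X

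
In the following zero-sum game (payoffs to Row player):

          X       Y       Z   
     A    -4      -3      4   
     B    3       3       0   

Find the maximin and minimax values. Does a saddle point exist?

Maximin = 0, Minimax = 3, Saddle: False

Work:
Row minimums: [-4, 0] → maximin = 0
Column maximums: [3, 3, 4] → minimax = 3
No saddle point (maximin ≠ minimax). Mixed strategy needed.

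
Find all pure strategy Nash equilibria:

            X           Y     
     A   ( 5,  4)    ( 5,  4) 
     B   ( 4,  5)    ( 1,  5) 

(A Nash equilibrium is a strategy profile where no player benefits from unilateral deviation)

Nash equilibrium: (A, X), (A, Y)

Work:
Best responses:
  P1 vs X: payoffs [5, 4] → best response A (payoff 5)
  P1 vs Y: payoffs [5, 1] → best response A (payoff 5)
  P2 vs A: payoffs [4, 4] → best response X/Y (payoff 4)
  P2 vs B: payoffs [5, 5] → best response X/Y (payoff 5)
Mutual best responses: (A,X), (A,Y) → Nash equilibria.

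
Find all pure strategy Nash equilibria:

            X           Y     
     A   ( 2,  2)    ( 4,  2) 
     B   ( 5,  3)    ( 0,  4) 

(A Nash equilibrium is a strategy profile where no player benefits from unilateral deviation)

Nash equilibrium: (A, Y)

Work:
Best responses:
  P1 vs X: payoffs [2, 5] → best response B (payoff 5)
  P1 vs Y: payoffs [4, 0] → best response A (payoff 4)
  P2 vs A: payoffs [2, 2] → best response X/Y (payoff 2)
  P2 vs B: payoffs [3, 4] → best response Y (payoff 4)
Mutual best responses: (A,Y) → Nash equilibria.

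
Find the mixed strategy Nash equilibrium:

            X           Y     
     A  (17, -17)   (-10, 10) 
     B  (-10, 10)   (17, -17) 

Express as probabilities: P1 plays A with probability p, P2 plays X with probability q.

p = 0.5, q = 0.5

Work:
Find probabilities that make opponent indifferent:
P2 chooses q to make P1 indifferent between A and B
P1 chooses p to make P2 indifferent between X and Y
Mixed NE: P1 plays (A: 0.5, B: 0.5), P2 plays (X: 0.5, Y: 0.5)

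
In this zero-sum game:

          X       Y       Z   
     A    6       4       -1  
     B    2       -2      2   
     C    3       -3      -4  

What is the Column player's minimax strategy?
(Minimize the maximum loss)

Column should play Z, value = 2

Work:
Column player minimizes Row's maximum payoff:
Column X: max payoff to Row = 6
Column Y: max payoff to Row = 4
Column Z: max payoff to Row = 2
Minimum is 2, achieved by column Z.
Minimax strategy: Z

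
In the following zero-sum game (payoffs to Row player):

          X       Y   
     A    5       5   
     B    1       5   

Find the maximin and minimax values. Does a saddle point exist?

Maximin = 5, Minimax = 5, Saddle: True

Work:
Row minimums: [5, 1] → maximin = 5
Column maximums: [5, 5] → minimax = 5
Saddle point exists! Game value = 5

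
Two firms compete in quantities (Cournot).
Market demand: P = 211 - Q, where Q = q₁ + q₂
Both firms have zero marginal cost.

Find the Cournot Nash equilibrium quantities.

q₁* = q₂* = 70.33; P* = 70.33

Work:
Profit: π_i = P·q_i = (a - q_i - q_j)·q_i
FOC: ∂π_i/∂q_i = a - 2q_i - q_j = 0
Reaction function: q_i = (211 - q_j)/2
Symmetry: q* = 211/3 = 70.33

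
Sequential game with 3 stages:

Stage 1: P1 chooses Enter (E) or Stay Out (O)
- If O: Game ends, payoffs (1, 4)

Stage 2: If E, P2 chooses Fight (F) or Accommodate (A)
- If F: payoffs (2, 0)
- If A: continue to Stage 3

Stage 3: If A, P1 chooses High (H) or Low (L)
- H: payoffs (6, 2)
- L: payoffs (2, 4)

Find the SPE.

SPE: (E, A, H); Outcome (6, 2)

Work:
Stage 3: P1 chooses H (6 vs 2)
Stage 2: P2: F->0, A->2 (anticipating H). Choose A
Stage 1: P1: O->1, E->6 (anticipating A, H). Choose E
SPE path: E -> A -> H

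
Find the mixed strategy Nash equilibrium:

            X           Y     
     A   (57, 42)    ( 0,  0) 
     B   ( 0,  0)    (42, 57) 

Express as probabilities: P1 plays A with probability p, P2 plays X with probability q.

p = 0.5758, q = 0.4242

Work:
Find probabilities that make opponent indifferent:
P2 chooses q to make P1 indifferent between A and B
P1 chooses p to make P2 indifferent between X and Y
Mixed NE: P1 plays (A: 0.5758, B: 0.4242), P2 plays (X: 0.4242, Y: 0.5758)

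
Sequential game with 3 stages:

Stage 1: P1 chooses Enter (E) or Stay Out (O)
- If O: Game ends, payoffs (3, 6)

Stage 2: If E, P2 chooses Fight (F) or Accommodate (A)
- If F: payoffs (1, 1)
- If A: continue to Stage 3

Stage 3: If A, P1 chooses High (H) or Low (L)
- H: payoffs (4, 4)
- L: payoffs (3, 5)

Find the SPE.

SPE: (E, A, H); Outcome (4, 4)

Work:
Stage 3: P1 chooses H (4 vs 3)
Stage 2: P2: F->1, A->4 (anticipating H). Choose A
Stage 1: P1: O->3, E->4 (anticipating A, H). Choose E
SPE path: E -> A -> H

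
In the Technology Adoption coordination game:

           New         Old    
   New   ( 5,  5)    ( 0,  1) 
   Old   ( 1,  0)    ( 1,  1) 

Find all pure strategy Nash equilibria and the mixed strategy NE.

Pure NE: (New, New) and (Old, Old); Mixed NE: p = 0.2, q = 0.2

Work:
Check pure NE:
(New, New): (5, 5) - no unilateral deviation beneficial
(Old, Old): (1, 1) - no unilateral deviation beneficial
Mixed NE: P1 plays New with p = 0.2, P2 plays New with q = 0.2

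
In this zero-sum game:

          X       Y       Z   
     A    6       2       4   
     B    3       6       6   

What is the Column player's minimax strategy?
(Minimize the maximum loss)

Column should play X or Y or Z (all achieve the minimum), value = 6

Work:
Column player minimizes Row's maximum payoff:
Column X: max payoff to Row = 6
Column Y: max payoff to Row = 6
Column Z: max payoff to Row = 6
Minimum is 6, achieved by columns X, Y, Z (tied).
Each of X or Y or Z is a minimax strategy.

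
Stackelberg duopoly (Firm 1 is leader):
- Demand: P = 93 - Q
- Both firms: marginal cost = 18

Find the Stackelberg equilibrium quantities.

q₁* (leader) = 37.5, q₂* (follower) = 18.75

Work:
Follower's reaction: q₂ = (a - c - q₁)/2
Leader substitutes: π₁ = q₁·(a - q₁ - (a-c-q₁)/2 - c)
FOC: q₁* = (93 - 18)/2 = 37.50
Then: q₂* = (93 - 18 - 37.5)/2 = 18.75
Leader has first-mover advantage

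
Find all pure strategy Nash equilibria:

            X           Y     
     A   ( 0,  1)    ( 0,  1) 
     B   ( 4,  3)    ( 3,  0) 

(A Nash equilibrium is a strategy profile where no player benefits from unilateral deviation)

Nash equilibrium: (B, X)

Work:
Best responses:
  P1 vs X: payoffs [0, 4] → best response B (payoff 4)
  P1 vs Y: payoffs [0, 3] → best response B (payoff 3)
  P2 vs A: payoffs [1, 1] → best response X/Y (payoff 1)
  P2 vs B: payoffs [3, 0] → best response X (payoff 3)
Mutual best responses: (B,X) → Nash equilibria.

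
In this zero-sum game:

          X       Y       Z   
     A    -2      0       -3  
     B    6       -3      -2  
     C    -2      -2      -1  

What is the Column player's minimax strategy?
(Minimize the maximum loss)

Column should play Z, value = -1

Work:
Column player minimizes Row's maximum payoff:
Column X: max payoff to Row = 6
Column Y: max payoff to Row = 0
Column Z: max payoff to Row = -1
Minimum is -1, achieved by column Z.
Minimax strategy: Z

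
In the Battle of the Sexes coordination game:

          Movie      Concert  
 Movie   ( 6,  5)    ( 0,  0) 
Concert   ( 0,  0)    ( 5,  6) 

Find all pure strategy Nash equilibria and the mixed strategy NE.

Pure NE: (Movie, Movie) and (Concert, Concert); Mixed NE: p = 0.5455, q = 0.4545

Work:
Check pure NE:
(Movie, Movie): (6, 5) - no unilateral deviation beneficial
(Concert, Concert): (5, 6) - no unilateral deviation beneficial
Mixed NE: P1 plays Movie with p = 0.5455, P2 plays Movie with q = 0.4545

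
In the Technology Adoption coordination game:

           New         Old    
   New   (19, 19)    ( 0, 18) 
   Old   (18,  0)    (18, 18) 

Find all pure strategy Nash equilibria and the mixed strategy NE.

Pure NE: (New, New) and (Old, Old); Mixed NE: p = 0.9474, q = 0.9474

Work:
Check pure NE:
(New, New): (19, 19) - no unilateral deviation beneficial
(Old, Old): (18, 18) - no unilateral deviation beneficial
Mixed NE: P1 plays New with p = 0.9474, P2 plays New with q = 0.9474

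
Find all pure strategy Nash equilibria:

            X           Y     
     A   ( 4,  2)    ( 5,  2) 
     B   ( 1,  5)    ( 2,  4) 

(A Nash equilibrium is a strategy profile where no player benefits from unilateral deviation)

Nash equilibrium: (A, X), (A, Y)

Work:
Best responses:
  P1 vs X: payoffs [4, 1] → best response A (payoff 4)
  P1 vs Y: payoffs [5, 2] → best response A (payoff 5)
  P2 vs A: payoffs [2, 2] → best response X/Y (payoff 2)
  P2 vs B: payoffs [5, 4] → best response X (payoff 5)
Mutual best responses: (A,X), (A,Y) → Nash equilibria.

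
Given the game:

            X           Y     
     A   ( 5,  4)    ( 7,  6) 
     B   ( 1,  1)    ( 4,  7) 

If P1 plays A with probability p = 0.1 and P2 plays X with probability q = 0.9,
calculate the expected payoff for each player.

E[P1] = 1.69, E[P2] = 1.86

Work:
E[P1] = p·q·π₁(A,X) + p·(1-q)·π₁(A,Y) + (1-p)·q·π₁(B,X) + (1-p)·(1-q)·π₁(B,Y)
= 0.1·0.9·5 + 0.1·0.1·7 + 0.9·0.9·1 + 0.9·0.1·4
= 1.69

E[P2] = 1.86 (similar calculation)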